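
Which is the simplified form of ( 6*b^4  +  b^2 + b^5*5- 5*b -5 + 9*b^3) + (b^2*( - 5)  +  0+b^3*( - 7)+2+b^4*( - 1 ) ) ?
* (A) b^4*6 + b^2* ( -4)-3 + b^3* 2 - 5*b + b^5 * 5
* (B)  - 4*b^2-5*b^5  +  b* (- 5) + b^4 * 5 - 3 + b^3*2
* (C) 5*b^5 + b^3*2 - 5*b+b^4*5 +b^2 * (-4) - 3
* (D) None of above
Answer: C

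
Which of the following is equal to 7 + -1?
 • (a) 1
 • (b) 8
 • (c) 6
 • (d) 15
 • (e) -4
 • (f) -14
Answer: c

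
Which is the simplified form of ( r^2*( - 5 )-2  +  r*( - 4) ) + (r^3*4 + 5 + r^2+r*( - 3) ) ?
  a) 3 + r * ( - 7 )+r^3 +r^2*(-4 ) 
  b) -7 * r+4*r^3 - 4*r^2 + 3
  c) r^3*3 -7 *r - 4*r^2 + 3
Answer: b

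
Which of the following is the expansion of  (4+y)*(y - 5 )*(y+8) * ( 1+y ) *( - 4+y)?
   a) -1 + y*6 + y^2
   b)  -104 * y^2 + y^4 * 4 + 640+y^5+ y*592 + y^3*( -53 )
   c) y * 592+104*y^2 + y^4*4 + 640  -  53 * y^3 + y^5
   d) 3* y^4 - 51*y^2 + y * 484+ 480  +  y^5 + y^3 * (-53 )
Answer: b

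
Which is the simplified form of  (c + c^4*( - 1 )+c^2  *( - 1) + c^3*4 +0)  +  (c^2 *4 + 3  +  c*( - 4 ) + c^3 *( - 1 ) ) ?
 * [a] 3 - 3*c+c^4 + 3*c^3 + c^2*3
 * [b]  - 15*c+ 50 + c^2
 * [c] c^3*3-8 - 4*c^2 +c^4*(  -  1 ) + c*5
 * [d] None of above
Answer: d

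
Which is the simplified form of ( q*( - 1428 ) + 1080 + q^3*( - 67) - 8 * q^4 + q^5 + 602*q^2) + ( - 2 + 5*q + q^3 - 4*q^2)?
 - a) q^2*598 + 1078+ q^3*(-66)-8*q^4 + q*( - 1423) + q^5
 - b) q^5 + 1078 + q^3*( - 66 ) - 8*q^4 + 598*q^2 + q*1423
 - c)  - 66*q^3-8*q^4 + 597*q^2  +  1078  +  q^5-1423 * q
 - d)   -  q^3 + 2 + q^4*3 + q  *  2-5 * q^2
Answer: a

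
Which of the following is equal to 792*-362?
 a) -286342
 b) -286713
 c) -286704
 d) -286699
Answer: c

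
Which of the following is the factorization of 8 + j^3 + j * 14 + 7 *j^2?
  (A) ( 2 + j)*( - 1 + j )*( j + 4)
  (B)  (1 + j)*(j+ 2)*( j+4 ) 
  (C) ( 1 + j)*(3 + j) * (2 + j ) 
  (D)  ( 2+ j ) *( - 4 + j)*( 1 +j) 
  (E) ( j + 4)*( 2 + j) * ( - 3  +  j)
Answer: B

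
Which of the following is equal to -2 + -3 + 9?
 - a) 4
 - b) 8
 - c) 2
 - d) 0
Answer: a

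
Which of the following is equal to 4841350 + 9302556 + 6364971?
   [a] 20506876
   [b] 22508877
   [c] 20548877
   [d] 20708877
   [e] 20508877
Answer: e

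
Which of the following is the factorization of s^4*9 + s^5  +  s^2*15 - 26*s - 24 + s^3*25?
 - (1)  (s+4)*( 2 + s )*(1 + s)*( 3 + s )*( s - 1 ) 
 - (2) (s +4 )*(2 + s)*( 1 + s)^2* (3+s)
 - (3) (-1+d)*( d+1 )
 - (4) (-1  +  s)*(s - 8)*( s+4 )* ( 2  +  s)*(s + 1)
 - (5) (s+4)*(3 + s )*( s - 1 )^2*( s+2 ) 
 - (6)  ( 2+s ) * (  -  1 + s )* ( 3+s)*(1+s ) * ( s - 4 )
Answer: 1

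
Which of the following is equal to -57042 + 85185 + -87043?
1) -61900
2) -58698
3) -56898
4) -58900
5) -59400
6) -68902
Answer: 4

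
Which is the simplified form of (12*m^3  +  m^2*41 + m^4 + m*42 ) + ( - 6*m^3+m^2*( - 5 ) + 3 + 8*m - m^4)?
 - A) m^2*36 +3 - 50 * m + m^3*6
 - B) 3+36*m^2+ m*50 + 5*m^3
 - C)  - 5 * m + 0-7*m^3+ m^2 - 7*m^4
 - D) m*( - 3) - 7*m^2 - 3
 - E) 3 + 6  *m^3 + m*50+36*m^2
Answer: E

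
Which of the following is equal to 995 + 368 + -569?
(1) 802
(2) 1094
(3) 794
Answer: 3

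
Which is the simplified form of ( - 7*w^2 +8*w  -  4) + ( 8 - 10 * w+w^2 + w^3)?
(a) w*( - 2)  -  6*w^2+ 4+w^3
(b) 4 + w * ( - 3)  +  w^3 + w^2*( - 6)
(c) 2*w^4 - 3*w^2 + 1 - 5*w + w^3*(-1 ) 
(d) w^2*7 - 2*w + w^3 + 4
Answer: a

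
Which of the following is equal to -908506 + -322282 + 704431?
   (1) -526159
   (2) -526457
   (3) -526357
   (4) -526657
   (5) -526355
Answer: 3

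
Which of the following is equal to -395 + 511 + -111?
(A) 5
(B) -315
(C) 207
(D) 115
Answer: A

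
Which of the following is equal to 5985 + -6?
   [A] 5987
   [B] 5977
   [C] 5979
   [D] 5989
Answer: C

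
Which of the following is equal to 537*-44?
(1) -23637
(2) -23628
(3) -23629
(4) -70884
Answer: 2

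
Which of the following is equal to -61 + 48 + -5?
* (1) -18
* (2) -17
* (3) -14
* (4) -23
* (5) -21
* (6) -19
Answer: 1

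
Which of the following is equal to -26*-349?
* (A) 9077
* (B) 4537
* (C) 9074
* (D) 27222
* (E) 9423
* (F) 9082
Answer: C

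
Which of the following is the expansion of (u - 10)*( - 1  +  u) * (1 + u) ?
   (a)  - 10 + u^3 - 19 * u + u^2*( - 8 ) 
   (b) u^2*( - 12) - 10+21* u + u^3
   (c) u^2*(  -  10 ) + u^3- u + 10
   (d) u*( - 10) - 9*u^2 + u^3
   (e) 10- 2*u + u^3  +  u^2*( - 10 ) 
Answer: c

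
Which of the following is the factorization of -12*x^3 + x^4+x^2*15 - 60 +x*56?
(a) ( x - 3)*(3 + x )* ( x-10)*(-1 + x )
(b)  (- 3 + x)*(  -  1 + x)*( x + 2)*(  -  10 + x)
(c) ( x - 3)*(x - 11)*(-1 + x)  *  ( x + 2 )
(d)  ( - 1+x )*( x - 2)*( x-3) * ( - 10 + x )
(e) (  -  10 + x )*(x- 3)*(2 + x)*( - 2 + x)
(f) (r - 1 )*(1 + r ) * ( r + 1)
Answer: b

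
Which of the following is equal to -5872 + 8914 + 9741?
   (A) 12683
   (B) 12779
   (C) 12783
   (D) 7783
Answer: C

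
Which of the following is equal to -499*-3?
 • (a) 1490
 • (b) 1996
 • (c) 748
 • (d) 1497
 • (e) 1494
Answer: d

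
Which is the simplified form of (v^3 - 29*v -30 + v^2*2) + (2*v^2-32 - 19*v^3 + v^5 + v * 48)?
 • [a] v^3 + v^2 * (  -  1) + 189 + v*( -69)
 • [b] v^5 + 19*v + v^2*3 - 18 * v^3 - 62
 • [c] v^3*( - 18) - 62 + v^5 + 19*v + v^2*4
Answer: c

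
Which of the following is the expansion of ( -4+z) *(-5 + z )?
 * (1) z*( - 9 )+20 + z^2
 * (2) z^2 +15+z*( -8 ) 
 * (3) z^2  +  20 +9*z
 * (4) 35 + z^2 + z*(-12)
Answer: 1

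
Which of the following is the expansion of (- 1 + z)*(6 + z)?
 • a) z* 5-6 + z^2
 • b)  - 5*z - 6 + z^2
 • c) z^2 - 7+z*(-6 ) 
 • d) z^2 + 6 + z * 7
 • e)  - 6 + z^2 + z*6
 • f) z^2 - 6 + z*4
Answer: a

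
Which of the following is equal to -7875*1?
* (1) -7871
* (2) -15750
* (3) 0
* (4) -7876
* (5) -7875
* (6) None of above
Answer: 5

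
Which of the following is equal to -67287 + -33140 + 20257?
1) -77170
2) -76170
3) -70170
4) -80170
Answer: 4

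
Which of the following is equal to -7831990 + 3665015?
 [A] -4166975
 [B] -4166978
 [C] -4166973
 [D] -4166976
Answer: A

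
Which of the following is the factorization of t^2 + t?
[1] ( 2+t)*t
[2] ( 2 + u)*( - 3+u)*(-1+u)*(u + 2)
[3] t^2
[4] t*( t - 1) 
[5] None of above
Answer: 5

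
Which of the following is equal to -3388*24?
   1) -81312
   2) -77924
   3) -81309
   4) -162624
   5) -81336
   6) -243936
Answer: 1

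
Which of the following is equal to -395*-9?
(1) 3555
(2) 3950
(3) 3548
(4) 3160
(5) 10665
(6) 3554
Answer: 1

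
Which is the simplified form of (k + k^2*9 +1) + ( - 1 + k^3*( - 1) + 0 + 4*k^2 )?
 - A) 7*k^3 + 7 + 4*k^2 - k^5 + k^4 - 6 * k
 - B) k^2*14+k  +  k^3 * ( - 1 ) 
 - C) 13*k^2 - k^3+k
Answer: C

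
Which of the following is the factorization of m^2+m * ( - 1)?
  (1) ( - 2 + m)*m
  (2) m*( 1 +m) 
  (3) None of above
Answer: 3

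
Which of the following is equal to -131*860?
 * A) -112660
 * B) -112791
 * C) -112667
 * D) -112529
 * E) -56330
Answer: A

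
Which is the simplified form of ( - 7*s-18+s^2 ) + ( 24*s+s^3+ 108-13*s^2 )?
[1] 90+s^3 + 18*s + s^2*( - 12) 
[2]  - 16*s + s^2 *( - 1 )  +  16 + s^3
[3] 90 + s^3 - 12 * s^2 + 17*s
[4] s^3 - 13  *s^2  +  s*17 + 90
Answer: 3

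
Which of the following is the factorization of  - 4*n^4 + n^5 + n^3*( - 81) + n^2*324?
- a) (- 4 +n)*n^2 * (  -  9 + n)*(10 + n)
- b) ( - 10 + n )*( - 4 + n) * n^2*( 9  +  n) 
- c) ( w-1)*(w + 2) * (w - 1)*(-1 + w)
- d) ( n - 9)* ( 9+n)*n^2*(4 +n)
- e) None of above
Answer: e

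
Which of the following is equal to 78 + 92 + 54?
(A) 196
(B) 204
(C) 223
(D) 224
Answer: D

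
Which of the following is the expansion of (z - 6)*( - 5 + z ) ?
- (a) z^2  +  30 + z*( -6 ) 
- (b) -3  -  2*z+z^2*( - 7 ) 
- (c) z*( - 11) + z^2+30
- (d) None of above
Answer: c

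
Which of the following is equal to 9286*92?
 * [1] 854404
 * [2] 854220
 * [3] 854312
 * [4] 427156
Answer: 3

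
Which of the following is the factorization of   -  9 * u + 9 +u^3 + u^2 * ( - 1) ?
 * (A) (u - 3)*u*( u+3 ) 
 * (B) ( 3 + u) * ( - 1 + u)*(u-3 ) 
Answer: B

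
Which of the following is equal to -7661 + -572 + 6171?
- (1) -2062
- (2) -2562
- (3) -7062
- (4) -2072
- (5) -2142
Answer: 1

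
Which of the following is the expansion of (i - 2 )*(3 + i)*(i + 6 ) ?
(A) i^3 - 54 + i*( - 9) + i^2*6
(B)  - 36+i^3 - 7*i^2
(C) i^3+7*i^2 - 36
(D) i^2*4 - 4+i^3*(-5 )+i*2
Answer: C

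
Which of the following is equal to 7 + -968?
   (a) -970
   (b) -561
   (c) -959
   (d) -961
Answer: d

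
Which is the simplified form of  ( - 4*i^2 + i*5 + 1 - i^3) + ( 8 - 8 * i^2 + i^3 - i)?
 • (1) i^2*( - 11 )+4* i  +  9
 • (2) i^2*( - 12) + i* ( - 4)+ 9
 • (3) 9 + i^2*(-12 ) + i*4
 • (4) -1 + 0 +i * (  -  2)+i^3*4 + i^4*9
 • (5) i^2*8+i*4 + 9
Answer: 3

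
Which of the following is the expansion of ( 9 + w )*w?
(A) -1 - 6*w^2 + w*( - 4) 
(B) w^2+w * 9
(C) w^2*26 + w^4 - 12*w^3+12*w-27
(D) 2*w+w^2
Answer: B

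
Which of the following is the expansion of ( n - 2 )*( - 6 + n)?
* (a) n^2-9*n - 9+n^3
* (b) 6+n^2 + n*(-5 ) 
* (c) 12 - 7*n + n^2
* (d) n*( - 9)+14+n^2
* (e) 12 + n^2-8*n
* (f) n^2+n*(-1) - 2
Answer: e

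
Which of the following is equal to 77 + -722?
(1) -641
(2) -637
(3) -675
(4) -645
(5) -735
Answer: 4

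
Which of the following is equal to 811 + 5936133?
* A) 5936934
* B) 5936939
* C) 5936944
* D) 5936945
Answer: C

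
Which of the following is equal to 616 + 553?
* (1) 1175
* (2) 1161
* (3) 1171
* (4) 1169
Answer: 4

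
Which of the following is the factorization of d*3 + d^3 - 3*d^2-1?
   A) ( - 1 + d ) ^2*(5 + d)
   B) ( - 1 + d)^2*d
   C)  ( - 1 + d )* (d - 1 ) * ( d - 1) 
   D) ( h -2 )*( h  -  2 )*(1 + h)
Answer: C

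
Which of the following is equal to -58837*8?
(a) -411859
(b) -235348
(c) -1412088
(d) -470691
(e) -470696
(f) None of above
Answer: e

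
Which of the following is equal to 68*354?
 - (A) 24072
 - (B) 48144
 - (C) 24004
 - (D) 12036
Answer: A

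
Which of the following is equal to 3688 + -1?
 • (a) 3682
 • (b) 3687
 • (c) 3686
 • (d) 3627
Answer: b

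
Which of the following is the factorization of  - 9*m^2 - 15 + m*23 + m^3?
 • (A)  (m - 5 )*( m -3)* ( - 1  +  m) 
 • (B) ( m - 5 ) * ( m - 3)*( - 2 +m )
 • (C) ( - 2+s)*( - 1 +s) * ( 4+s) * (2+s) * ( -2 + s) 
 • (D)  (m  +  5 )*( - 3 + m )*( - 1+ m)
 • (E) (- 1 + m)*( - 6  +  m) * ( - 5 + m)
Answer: A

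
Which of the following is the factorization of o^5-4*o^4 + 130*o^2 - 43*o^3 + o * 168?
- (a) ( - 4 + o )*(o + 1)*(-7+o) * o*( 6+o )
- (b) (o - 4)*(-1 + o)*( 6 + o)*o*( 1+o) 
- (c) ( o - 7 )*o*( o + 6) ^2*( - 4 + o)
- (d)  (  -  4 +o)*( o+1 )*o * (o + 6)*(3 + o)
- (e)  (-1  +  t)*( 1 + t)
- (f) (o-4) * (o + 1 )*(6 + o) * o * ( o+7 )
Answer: a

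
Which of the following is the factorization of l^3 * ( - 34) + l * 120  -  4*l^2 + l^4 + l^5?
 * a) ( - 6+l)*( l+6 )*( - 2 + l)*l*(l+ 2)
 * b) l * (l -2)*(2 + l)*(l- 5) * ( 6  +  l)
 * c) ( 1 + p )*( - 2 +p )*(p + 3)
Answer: b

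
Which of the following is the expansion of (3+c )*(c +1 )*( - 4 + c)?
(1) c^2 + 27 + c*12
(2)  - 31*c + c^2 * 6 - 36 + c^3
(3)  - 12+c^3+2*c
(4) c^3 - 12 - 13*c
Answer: 4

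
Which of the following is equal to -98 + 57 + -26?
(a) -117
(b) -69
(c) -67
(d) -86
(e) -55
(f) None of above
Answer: c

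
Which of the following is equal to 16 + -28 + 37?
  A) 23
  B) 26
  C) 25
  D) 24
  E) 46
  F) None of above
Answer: C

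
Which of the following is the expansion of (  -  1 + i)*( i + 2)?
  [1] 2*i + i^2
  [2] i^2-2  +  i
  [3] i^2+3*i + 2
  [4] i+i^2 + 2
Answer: 2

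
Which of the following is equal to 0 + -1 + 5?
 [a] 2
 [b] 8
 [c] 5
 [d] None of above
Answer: d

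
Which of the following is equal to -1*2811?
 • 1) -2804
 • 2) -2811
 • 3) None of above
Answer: 2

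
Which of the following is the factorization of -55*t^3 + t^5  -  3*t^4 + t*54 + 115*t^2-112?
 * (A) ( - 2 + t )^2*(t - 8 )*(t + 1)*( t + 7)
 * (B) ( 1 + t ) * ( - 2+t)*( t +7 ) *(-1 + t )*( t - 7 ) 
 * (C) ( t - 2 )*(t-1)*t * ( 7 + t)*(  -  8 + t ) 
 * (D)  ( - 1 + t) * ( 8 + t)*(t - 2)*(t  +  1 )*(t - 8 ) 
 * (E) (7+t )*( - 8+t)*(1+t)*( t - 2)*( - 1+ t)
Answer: E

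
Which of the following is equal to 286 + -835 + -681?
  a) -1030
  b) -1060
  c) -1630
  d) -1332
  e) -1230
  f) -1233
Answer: e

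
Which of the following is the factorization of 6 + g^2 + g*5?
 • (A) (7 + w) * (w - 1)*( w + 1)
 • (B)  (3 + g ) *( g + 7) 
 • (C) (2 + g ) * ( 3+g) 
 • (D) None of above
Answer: C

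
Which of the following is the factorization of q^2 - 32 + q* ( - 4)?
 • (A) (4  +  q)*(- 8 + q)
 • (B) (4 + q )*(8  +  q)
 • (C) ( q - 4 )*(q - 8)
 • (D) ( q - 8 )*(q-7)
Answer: A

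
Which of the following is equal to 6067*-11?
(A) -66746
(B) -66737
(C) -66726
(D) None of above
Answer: B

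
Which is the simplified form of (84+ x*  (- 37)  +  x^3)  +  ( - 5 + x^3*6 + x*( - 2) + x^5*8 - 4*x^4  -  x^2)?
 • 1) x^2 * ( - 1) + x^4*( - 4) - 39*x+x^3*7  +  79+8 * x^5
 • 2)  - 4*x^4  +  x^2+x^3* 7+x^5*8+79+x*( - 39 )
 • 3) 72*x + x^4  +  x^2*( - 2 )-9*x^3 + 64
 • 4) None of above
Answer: 1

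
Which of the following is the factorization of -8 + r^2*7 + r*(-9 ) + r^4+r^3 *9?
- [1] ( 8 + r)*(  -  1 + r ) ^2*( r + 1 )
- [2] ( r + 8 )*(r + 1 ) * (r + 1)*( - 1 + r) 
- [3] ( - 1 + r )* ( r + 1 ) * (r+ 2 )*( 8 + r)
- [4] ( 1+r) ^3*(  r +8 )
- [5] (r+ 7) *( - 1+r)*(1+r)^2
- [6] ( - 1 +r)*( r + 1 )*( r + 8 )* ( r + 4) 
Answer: 2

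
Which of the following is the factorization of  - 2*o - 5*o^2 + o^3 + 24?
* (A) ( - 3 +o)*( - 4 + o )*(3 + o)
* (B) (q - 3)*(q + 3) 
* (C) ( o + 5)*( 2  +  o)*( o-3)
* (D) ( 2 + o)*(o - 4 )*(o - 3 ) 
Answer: D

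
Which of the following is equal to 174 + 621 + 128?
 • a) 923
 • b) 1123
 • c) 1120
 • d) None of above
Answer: a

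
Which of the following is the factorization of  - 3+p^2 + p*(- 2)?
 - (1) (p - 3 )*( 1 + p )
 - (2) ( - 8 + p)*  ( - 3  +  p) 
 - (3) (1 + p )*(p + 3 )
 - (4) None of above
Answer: 1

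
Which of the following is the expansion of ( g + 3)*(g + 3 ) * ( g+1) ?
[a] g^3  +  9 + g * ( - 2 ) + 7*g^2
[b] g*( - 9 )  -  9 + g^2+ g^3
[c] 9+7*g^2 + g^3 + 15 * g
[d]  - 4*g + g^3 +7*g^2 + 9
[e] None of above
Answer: c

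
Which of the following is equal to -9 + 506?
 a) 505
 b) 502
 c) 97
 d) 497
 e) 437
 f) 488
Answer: d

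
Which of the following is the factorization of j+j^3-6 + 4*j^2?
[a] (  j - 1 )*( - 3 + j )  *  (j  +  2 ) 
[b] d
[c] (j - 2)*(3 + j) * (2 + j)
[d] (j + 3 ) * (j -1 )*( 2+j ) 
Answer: d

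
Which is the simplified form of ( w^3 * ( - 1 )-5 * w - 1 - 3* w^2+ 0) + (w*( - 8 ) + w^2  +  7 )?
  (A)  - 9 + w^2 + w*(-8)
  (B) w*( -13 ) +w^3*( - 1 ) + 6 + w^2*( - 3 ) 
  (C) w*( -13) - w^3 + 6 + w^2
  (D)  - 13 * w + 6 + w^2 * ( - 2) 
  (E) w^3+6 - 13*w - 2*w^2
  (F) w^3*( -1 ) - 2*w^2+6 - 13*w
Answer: F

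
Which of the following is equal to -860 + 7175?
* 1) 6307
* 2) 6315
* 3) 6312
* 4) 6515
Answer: 2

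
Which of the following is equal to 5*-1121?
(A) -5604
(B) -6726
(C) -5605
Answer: C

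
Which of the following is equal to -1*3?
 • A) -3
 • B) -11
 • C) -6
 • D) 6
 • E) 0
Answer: A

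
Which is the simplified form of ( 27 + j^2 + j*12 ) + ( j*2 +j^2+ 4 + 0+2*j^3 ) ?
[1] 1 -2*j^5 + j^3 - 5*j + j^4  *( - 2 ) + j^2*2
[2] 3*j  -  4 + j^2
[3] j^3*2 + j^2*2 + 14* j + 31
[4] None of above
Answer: 3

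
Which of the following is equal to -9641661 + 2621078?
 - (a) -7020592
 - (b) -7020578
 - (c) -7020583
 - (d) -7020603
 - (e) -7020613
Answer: c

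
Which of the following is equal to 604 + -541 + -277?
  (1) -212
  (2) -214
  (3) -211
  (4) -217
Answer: 2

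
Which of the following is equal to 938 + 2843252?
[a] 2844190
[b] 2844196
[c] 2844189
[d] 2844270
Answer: a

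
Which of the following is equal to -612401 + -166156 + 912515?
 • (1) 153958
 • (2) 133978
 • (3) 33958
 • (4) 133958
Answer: 4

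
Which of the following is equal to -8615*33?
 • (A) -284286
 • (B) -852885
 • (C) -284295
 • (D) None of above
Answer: C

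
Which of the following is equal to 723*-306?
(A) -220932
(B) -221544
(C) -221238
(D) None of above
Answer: C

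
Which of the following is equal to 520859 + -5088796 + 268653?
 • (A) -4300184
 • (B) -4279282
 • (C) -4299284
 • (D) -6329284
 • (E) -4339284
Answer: C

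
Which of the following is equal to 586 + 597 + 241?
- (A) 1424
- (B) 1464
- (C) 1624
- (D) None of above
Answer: A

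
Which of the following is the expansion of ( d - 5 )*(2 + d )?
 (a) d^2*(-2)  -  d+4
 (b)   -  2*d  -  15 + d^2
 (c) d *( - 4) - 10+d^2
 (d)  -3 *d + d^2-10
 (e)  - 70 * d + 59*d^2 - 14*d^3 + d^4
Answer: d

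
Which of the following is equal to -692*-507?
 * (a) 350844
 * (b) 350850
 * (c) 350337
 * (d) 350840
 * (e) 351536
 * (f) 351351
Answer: a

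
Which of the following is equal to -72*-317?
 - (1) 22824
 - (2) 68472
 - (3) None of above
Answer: 1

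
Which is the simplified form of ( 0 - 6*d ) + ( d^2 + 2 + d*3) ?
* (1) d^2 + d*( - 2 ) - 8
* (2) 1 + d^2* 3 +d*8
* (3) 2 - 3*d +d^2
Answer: 3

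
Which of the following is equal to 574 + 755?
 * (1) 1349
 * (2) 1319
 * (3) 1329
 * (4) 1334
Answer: 3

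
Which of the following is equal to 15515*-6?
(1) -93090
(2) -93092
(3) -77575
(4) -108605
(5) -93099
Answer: 1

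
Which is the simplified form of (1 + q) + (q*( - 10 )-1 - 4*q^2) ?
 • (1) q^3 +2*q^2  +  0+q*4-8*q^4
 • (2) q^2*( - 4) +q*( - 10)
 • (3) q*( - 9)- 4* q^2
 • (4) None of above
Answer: 3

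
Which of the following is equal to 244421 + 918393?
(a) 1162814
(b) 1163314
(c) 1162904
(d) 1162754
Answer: a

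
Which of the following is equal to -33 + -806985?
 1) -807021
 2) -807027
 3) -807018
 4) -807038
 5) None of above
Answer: 3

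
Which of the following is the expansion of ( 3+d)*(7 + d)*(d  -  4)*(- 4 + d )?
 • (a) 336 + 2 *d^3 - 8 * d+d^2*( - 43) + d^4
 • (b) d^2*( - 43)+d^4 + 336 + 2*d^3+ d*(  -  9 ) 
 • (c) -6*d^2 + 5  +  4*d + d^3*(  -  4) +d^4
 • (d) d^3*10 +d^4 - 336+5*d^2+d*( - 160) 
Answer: a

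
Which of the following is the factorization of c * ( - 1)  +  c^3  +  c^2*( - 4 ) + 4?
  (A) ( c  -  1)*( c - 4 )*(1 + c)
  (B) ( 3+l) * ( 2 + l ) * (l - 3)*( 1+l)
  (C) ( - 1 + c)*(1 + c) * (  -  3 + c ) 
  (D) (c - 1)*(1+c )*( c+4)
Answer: A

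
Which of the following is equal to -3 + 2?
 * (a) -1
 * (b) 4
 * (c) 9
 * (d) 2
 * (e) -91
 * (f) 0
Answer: a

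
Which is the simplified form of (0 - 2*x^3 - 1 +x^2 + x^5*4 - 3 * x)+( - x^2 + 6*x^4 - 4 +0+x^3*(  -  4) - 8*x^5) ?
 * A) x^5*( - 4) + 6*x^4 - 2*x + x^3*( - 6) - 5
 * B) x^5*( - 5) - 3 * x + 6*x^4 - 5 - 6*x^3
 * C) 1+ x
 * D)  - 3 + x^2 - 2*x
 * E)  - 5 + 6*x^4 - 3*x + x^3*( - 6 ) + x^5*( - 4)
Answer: E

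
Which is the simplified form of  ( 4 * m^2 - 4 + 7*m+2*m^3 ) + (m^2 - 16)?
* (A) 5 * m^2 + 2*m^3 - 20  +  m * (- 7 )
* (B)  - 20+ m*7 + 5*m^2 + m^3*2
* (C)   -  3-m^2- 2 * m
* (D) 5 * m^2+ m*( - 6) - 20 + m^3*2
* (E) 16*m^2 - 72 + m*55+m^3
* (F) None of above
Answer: B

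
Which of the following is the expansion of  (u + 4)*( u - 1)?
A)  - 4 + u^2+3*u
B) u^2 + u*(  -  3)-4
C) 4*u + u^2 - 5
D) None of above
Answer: A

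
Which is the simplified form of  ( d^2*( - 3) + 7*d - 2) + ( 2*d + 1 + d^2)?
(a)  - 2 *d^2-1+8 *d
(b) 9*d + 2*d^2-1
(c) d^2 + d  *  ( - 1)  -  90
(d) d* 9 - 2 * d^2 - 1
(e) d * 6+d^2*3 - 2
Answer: d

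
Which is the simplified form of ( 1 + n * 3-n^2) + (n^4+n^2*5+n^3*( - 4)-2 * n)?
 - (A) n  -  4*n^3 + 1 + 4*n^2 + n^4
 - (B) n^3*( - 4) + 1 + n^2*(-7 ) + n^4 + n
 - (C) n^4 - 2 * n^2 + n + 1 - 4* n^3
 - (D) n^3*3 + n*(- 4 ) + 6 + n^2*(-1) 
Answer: A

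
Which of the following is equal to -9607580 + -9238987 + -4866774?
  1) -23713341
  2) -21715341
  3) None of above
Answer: 1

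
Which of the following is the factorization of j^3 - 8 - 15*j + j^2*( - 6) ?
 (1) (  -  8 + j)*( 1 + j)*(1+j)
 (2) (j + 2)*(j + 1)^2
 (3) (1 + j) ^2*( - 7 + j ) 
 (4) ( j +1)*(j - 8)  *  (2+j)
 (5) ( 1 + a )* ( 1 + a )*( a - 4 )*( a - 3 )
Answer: 1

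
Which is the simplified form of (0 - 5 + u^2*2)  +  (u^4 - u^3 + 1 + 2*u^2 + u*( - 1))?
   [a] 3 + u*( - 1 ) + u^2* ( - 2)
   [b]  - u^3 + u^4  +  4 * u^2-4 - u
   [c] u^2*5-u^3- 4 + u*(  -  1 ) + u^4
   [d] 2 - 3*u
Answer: b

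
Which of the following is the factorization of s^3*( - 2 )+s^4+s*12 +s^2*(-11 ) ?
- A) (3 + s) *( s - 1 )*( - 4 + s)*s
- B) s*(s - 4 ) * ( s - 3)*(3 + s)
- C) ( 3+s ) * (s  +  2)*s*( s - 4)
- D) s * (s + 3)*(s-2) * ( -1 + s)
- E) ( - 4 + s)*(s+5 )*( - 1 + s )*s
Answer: A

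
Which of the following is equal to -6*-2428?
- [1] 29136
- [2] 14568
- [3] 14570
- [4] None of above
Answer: 2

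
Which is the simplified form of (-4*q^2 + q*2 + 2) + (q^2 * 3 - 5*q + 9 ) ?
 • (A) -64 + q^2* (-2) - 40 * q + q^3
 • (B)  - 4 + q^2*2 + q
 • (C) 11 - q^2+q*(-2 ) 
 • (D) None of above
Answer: D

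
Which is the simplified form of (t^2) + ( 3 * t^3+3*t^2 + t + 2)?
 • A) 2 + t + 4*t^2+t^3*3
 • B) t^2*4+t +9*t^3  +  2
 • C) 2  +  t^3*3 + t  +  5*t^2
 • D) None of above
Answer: A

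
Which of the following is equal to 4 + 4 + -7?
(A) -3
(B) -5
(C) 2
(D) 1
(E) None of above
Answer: D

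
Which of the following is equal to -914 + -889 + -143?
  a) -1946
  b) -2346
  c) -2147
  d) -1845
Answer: a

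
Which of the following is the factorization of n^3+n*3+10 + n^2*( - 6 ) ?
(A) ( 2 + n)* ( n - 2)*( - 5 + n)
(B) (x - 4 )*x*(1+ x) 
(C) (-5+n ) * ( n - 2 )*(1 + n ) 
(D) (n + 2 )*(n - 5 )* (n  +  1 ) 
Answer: C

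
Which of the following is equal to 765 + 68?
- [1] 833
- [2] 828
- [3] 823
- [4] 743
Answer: 1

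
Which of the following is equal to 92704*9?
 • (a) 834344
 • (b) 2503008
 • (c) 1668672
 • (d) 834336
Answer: d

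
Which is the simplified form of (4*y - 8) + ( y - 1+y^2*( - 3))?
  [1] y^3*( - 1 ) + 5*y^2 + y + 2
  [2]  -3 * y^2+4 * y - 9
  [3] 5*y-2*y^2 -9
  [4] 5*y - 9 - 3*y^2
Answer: 4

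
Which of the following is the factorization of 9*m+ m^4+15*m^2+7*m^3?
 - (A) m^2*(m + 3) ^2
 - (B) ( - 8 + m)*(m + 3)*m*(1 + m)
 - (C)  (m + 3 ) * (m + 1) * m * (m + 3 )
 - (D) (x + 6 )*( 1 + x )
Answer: C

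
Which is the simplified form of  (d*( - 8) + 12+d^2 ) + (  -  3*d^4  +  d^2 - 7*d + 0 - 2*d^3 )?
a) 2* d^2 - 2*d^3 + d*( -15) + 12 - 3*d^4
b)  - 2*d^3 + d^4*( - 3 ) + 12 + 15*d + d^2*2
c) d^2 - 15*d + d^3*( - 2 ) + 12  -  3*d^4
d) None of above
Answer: a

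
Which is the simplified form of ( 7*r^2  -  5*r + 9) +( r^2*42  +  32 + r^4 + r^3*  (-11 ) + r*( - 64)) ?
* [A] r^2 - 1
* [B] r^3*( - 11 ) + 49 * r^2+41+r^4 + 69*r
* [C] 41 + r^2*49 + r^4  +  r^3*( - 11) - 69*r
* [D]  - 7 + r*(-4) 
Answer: C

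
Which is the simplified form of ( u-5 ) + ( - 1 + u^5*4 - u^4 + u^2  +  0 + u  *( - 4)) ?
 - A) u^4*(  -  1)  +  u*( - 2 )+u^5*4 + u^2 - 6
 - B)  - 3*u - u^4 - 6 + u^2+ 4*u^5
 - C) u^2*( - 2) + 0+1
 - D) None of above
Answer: B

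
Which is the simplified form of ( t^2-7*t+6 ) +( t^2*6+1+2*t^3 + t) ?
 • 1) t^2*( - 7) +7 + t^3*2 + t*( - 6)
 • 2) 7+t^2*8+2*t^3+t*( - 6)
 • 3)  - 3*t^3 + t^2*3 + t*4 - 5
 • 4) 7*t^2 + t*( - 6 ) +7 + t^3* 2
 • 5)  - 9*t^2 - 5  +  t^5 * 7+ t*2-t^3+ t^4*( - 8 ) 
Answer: 4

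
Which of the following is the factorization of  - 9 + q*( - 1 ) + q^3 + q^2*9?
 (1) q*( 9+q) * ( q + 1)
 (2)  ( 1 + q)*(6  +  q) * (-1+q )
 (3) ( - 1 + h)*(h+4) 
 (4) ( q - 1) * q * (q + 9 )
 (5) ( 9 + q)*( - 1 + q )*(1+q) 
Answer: 5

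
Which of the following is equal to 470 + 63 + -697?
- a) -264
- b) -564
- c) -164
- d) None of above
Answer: c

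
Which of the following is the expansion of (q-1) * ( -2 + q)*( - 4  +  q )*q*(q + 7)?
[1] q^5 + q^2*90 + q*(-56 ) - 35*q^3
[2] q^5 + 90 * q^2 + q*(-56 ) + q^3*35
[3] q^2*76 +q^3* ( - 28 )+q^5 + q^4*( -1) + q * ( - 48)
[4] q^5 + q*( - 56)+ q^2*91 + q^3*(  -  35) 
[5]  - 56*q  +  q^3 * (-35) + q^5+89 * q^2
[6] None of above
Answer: 1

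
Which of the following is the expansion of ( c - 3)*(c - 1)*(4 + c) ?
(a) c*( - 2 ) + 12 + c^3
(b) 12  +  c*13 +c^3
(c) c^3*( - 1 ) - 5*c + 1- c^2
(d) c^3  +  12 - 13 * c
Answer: d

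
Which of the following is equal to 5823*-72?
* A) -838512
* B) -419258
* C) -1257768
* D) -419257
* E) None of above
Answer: E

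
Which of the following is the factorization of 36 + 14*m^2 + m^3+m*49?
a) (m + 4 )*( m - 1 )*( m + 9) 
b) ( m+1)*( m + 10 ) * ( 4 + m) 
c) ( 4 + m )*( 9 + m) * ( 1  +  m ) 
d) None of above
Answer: c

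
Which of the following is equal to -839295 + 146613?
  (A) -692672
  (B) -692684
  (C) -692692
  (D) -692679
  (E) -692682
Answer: E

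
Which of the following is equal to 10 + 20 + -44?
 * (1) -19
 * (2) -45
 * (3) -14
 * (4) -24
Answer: 3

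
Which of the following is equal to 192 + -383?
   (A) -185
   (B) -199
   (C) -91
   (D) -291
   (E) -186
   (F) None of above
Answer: F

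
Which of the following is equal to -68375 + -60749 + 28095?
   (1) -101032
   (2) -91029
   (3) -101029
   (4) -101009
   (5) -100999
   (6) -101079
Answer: 3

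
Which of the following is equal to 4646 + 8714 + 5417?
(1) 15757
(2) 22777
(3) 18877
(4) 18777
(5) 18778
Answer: 4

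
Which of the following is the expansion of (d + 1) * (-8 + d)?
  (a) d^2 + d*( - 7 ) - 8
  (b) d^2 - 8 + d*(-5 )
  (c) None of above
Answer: a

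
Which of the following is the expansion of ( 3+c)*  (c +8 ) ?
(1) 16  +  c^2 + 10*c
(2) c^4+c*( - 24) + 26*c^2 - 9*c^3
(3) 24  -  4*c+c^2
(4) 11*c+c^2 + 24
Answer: 4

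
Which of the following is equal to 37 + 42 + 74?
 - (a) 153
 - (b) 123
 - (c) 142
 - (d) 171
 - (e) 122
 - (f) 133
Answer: a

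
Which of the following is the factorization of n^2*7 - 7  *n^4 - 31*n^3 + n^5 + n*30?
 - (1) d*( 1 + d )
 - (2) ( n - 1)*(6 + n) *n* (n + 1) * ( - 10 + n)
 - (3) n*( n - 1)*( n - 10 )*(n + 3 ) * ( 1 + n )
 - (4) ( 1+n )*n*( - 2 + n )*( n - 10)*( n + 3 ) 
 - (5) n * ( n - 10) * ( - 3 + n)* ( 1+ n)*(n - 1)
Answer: 3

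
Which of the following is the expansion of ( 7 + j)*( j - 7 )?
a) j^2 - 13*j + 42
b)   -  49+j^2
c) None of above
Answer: b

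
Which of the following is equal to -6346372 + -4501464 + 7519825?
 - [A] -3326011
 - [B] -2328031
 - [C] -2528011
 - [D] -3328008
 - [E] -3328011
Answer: E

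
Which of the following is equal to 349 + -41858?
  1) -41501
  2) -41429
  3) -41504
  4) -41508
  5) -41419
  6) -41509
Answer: 6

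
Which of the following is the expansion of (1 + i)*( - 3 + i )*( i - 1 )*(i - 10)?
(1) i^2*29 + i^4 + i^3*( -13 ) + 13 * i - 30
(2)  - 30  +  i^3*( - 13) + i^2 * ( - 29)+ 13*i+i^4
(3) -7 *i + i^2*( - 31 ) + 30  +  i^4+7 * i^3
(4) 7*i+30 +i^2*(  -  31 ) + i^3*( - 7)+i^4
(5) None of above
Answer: 1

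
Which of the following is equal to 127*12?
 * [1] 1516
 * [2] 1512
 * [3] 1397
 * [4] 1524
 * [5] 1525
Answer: 4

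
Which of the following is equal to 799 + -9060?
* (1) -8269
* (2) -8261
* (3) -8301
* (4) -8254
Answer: 2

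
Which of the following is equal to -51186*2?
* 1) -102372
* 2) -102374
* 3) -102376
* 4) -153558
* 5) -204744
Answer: 1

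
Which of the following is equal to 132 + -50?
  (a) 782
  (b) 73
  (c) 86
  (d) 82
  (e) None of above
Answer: d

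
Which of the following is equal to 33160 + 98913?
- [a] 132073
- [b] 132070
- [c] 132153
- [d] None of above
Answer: a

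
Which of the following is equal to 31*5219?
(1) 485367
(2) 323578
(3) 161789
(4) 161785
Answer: 3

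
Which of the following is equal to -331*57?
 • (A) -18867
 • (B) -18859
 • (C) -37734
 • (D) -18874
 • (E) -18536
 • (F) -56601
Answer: A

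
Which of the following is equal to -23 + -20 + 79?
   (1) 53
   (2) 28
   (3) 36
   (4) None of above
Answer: 3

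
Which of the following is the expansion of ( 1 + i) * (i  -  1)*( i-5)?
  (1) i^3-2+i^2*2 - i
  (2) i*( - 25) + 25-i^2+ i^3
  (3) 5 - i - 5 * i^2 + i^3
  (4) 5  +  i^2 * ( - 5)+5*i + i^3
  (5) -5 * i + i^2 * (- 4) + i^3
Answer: 3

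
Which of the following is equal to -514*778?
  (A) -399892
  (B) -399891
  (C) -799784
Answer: A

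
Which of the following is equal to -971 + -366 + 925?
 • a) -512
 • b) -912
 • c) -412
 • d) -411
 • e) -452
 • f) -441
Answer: c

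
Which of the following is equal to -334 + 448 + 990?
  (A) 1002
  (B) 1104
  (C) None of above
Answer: B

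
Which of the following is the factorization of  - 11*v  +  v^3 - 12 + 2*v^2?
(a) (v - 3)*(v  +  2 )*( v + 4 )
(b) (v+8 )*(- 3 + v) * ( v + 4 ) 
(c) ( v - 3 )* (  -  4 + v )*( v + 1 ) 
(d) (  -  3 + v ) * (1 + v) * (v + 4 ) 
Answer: d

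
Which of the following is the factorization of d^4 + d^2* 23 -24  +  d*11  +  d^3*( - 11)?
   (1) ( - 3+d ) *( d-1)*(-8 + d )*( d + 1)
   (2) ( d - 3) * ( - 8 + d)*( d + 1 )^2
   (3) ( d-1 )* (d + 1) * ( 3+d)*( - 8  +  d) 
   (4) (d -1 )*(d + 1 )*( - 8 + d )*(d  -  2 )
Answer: 1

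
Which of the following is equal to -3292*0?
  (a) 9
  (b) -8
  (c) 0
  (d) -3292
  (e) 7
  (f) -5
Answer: c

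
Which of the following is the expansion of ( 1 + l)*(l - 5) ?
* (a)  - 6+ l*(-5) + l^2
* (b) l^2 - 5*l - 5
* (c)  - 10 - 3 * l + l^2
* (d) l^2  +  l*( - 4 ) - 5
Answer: d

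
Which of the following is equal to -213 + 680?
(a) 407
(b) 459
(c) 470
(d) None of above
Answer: d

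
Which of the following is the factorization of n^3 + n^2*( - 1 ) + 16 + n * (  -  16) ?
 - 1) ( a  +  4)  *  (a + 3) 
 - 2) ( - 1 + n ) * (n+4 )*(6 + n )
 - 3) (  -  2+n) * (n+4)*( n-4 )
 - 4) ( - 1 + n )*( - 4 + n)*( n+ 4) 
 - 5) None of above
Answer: 4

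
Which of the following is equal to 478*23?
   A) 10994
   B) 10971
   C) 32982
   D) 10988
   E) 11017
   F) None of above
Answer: A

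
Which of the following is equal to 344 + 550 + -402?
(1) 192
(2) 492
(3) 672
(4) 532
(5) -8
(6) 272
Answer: 2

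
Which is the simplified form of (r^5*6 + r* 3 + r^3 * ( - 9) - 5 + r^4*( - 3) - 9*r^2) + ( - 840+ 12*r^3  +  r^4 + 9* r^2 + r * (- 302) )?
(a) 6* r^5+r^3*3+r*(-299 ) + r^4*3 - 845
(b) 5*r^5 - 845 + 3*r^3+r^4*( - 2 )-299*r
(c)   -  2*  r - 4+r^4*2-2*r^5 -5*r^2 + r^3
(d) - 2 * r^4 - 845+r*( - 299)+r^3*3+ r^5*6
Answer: d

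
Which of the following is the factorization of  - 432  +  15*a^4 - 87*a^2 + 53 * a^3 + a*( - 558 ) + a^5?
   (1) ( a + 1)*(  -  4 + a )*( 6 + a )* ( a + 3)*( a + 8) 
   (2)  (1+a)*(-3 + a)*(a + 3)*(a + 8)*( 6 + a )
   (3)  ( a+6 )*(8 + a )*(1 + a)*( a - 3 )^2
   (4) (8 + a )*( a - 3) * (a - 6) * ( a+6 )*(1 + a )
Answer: 2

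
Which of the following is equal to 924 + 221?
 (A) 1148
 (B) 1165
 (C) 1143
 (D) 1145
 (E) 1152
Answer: D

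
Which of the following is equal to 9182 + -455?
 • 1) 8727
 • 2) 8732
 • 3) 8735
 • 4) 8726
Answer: 1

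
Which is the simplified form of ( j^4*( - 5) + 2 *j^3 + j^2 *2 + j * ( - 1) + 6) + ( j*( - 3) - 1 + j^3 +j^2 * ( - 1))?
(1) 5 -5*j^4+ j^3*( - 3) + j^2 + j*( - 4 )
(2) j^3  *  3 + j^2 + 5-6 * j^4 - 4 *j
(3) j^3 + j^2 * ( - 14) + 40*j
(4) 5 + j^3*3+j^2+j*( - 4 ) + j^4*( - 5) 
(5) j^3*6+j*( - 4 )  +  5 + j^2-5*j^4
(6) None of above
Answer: 4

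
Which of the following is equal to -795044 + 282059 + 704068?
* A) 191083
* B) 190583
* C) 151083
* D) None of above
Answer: A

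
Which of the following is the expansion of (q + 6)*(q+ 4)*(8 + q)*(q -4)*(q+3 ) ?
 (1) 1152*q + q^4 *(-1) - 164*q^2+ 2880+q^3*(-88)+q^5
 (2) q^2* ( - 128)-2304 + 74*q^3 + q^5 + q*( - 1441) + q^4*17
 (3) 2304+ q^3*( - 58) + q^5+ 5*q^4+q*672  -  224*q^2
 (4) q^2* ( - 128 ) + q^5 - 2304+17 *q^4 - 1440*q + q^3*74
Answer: 4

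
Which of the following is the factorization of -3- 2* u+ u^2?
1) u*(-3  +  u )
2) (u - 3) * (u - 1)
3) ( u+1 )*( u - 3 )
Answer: 3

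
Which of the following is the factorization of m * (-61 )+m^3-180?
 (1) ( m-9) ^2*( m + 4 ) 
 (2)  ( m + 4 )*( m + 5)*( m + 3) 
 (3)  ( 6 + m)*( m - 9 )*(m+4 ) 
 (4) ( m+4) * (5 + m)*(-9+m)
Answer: 4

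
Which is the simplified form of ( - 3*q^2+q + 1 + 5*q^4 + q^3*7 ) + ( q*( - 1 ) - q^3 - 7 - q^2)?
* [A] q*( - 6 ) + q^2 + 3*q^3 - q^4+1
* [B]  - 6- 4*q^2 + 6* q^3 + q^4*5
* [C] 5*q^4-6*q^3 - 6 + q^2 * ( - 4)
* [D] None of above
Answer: B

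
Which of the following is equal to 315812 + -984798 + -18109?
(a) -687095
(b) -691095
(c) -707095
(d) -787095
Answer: a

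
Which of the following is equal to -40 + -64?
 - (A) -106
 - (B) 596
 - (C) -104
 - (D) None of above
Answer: C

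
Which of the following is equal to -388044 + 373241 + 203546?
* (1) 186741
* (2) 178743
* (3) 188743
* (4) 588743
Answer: 3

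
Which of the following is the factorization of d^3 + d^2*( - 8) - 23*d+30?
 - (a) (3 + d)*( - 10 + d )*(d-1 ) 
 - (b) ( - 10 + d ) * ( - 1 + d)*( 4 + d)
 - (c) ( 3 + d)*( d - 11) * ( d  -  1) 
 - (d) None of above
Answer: a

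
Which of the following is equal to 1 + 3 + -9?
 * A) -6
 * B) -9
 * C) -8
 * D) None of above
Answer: D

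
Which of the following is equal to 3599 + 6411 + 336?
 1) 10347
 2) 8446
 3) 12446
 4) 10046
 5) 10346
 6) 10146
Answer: 5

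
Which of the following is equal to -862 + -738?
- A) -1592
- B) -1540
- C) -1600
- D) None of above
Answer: C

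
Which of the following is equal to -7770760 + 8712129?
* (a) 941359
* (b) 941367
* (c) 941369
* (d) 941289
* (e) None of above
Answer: c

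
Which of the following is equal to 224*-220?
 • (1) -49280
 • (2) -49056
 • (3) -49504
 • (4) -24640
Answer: 1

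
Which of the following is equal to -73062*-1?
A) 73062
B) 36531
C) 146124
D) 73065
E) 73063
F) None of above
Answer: A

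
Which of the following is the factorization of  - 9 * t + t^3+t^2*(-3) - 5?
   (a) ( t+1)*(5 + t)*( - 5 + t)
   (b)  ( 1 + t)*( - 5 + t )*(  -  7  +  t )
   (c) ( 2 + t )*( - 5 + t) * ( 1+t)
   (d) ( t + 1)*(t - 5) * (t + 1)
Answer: d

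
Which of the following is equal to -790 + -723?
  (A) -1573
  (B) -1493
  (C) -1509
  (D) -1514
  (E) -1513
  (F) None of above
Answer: E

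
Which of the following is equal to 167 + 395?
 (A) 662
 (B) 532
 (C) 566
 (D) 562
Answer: D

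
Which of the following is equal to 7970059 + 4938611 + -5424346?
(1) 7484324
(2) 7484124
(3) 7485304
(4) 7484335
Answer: 1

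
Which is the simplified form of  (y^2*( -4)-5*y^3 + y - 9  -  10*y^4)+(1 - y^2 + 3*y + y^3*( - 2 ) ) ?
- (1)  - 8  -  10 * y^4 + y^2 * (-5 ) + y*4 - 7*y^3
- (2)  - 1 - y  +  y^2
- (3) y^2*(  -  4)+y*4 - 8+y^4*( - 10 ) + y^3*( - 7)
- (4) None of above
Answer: 1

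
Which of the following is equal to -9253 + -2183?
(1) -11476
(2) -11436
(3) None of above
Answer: 2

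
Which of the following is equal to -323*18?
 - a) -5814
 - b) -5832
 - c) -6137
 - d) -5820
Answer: a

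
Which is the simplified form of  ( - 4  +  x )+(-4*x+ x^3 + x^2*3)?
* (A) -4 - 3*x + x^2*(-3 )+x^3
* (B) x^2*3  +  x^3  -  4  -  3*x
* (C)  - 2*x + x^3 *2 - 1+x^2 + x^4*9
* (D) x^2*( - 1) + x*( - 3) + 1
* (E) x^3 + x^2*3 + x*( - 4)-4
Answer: B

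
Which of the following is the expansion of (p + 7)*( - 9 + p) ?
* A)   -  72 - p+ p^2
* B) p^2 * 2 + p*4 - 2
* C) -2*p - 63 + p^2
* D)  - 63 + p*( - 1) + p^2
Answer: C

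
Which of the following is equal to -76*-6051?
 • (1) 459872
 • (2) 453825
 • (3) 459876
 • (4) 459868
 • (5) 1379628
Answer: 3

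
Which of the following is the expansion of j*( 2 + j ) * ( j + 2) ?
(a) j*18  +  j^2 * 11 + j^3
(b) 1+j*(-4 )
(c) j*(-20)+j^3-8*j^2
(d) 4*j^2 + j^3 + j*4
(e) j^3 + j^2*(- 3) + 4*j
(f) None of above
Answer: d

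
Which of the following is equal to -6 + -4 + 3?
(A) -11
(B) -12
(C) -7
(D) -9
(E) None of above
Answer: C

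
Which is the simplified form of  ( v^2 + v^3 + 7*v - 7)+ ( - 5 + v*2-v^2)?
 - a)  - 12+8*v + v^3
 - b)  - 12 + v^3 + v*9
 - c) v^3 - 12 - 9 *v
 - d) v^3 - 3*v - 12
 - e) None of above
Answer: b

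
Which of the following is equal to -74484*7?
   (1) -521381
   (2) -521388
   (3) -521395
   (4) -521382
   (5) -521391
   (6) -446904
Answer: 2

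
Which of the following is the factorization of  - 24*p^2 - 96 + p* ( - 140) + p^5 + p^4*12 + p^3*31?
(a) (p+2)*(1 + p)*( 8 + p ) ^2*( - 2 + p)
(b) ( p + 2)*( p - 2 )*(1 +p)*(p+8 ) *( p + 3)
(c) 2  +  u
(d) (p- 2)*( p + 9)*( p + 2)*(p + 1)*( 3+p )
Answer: b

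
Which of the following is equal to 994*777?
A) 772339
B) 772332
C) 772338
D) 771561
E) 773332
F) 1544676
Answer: C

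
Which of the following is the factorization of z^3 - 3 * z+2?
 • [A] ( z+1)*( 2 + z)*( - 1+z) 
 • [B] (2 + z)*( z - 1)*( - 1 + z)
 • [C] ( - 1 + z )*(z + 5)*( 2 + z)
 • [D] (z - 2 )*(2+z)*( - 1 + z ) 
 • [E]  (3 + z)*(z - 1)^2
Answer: B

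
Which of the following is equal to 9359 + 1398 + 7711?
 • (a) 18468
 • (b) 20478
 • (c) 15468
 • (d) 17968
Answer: a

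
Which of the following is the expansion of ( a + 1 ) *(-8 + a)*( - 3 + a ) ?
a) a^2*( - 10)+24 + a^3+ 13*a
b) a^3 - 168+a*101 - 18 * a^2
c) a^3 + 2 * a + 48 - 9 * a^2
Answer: a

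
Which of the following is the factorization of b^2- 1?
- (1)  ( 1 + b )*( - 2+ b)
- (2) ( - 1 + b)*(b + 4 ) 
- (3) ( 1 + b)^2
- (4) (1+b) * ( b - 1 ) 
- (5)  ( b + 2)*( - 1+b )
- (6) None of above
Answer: 4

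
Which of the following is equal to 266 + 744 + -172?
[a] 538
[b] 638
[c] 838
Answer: c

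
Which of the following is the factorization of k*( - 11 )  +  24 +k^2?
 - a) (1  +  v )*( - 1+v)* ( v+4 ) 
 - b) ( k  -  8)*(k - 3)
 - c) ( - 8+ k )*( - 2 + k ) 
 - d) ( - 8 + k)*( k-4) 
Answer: b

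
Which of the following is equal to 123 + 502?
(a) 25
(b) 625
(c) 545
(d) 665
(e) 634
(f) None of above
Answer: b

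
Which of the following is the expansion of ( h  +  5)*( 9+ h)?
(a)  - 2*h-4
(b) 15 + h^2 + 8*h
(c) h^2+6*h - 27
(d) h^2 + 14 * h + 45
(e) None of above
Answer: d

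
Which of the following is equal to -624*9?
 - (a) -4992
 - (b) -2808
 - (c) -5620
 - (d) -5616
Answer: d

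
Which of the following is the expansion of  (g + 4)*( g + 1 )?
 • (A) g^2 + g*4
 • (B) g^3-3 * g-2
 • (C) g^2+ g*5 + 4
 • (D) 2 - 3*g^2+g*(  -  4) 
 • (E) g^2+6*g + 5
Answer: C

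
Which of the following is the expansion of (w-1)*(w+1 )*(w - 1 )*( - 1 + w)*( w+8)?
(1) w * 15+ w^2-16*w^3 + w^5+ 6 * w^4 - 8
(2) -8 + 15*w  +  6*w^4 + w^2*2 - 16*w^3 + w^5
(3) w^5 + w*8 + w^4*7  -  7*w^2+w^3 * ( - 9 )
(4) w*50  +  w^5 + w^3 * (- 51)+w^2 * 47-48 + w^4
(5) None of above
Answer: 2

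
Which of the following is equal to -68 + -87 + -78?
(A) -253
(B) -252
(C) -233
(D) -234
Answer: C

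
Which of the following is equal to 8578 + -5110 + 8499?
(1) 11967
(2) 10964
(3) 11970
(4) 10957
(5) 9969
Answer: 1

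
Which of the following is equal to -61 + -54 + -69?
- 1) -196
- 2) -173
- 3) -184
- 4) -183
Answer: 3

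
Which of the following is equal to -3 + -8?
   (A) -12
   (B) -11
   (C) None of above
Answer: B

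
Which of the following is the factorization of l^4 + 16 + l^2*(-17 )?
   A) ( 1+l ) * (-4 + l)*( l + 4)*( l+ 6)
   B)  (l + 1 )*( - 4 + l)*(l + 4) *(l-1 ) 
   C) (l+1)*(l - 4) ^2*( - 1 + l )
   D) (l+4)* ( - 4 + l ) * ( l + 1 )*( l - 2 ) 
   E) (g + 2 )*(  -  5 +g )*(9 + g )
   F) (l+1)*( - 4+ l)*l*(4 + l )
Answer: B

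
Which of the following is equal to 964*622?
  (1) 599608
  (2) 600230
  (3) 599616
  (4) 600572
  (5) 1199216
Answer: 1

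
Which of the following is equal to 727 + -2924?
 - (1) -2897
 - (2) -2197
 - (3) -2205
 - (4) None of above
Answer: 2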